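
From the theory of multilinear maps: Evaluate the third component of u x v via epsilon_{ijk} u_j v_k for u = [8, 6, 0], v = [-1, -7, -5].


(u x v)_3 = sum_{j,k} epsilon_{3jk} u_j v_k. Only permutations of (1,2,3) contribute; the two non-zero terms are:
eps_{312} u_1 v_2 = 1 * 8 * -7 = -56
eps_{321} u_2 v_1 = -1 * 6 * -1 = 6
(u x v)_3 = -50

-50


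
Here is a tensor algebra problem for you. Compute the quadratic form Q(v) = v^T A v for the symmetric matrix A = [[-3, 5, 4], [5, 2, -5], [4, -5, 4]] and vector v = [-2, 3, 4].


First compute Av:
(Av)_1 = -3*-2 + 5*3 + 4*4 = 37
(Av)_2 = 5*-2 + 2*3 + -5*4 = -24
(Av)_3 = 4*-2 + -5*3 + 4*4 = -7
Av = [37, -24, -7]
Then v^T (Av) = -2*37 + 3*-24 + 4*-7
= -74 + -72 + -28 = -174

-174


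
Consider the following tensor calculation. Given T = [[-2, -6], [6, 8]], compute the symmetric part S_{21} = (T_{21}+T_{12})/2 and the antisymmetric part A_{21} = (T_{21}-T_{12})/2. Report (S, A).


T_{21} = 6
T_{12} = -6
S_{21} = (6 + -6)/2 = 0/2 = 0
A_{21} = (6 - -6)/2 = 12/2 = 6
Check: S + A = 0 + 6 = 6 = T_{21}.

(0, 6)


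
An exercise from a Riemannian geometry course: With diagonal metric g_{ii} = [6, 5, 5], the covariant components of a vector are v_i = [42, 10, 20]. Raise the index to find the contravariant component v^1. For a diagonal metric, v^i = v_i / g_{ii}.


To raise an index with a diagonal metric: v^i = v_i / g_{ii}.
For index 1: v_1 = 42, g_{11} = 6
v^1 = 42 / 6 = 7

7


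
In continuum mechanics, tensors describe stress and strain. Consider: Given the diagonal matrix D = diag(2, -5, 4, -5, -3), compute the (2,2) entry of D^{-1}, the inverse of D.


For a diagonal matrix, the inverse has entries (D^{-1})_{ii} = 1/d_{ii}.
The diagonal entries are: d_{11} = 2, d_{22} = -5, d_{33} = 4, d_{44} = -5, d_{55} = -3
We need (D^{-1})_{22} = 1/d_{22} = 1/-5 = -1/5

-1/5


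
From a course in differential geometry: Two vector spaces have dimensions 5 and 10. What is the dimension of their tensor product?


The dimension of a tensor product is the product of dimensions.
dim(V) = 5, dim(W) = 10
dim(V (x) W) = 5 * 10 = 50

50


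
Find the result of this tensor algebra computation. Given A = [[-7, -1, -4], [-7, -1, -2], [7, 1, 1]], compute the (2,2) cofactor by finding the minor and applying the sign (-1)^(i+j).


To find cofactor C_{22}, delete row 2 and column 2.
The resulting 2x2 submatrix is: [[-7, -4], [7, 1]]
Minor M_{22} = -7*1 - -4*7
  = -7 - -28 = 21
Sign = (-1)^(2+2) = (-1)^4 = 1
Cofactor C_{22} = 1 * 21 = 21

21


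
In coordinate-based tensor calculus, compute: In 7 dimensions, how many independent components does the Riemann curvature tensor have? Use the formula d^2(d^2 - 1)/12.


The Riemann tensor in d dimensions has d^2(d^2 - 1)/12 independent components.
d = 7, so d^2 = 49
d^2 - 1 = 48
d^2(d^2 - 1) = 49 * 48 = 2352
Divide by 12: 2352 / 12 = 196

196


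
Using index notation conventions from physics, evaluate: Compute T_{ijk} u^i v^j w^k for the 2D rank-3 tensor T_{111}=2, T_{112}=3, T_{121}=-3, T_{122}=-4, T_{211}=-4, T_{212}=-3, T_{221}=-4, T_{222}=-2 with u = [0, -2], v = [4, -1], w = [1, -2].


S = sum over i,j,k of T_{ijk} u_i v_j w_k. Expanding all 8 terms:
T_{111}*u_1*v_1*w_1 = 2*0*4*1 = 0  (running total: 0)
T_{112}*u_1*v_1*w_2 = 3*0*4*-2 = 0  (running total: 0)
T_{121}*u_1*v_2*w_1 = -3*0*-1*1 = 0  (running total: 0)
T_{122}*u_1*v_2*w_2 = -4*0*-1*-2 = 0  (running total: 0)
T_{211}*u_2*v_1*w_1 = -4*-2*4*1 = 32  (running total: 32)
T_{212}*u_2*v_1*w_2 = -3*-2*4*-2 = -48  (running total: -16)
T_{221}*u_2*v_2*w_1 = -4*-2*-1*1 = -8  (running total: -24)
T_{222}*u_2*v_2*w_2 = -2*-2*-1*-2 = 8  (running total: -16)
S = -16

-16


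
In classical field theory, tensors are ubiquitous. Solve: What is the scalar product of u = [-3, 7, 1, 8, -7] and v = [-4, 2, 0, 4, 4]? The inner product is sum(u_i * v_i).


The inner product u . v = sum of u_i * v_i.
Term-by-term: -3 * -4, 7 * 2, 1 * 0, 8 * 4, -7 * 4
Products: 12, 14, 0, 32, -28
Sum = 12 + 14 + 0 + 32 + -28 = 30

30


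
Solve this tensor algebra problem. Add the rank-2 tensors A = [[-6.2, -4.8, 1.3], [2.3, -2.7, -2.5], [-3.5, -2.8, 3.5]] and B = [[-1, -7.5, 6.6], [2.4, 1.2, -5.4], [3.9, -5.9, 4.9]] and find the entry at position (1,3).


Tensor addition is component-wise: (A + B)_{ij} = A_{ij} + B_{ij}.
A_{13} = 1.3
B_{13} = 6.6
(A + B)_{13} = 1.3 + 6.6 = 7.9

7.9


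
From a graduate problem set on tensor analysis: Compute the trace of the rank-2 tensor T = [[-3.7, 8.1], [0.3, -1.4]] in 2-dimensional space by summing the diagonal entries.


The contraction (trace) of a rank-2 tensor is the sum of its diagonal elements.
Diagonal entries: A[1,1] = -3.7, A[2,2] = -1.4
Tr(A) = -3.7 + -1.4 = -5.1

-5.1


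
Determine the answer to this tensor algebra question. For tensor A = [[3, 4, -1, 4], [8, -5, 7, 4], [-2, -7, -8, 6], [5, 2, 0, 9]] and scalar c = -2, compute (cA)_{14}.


Scalar multiplication: (cA)_{ij} = c * A_{ij}.
c = -2
A_{14} = 4
(cA)_{14} = -2 * 4 = -8

-8


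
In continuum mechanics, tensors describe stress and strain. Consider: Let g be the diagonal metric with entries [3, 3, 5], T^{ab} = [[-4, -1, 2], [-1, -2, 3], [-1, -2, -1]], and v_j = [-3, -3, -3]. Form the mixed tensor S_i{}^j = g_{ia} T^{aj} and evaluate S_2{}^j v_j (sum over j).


Step 1: lower the first index. For a diagonal metric, g_{ia} T^{aj} = g_{ii} T^{ij} (no sum on i).
g_{22} = 3
S_2{}^1 = 3 * T^{21} = 3 * -1 = -3
S_2{}^2 = 3 * T^{22} = 3 * -2 = -6
S_2{}^3 = 3 * T^{23} = 3 * 3 = 9
Step 2: contract S_2{}^j with v_j.
S_2{}^1 * v_1 = -3 * -3 = 9
S_2{}^2 * v_2 = -6 * -3 = 18
S_2{}^3 * v_3 = 9 * -3 = -27
Result = 9 + 18 + -27 = 0

0


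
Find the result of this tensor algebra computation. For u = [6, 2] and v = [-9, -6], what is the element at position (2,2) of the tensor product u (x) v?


The outer product entry T_{ij} = u_i * v_j.
We need i=2, j=2.
u_2 = 2, v_2 = -6
T_{2,2} = 2 * -6 = -12

-12


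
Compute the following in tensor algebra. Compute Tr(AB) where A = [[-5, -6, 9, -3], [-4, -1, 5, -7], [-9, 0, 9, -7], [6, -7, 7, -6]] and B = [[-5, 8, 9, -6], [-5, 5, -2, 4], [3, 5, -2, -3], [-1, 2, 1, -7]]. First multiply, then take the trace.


Tr(AB) = sum_i (AB)_{ii} where (AB)_{ii} = sum_k A_{ik} B_{ki}.
(AB)_{11} = -5*-5 + -6*-5 + 9*3 + -3*-1 = 85
(AB)_{22} = -4*8 + -1*5 + 5*5 + -7*2 = -26
(AB)_{33} = -9*9 + 0*-2 + 9*-2 + -7*1 = -106
(AB)_{44} = 6*-6 + -7*4 + 7*-3 + -6*-7 = -43
Tr(AB) = 85 + -26 + -106 + -43 = -90

-90


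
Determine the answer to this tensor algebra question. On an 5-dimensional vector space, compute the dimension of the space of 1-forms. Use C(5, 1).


The dimension of the space of p-forms on an n-dimensional space is C(n, p).
n = 5, p = 1
C(5, 1) = 5! / (1! * 4!) = 5

5


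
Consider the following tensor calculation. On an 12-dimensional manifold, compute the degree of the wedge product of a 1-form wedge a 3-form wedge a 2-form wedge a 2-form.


The degree of a wedge product is the sum of the degrees of the individual forms.
Degrees: 1, 3, 2, 2
Total degree = 1 + 3 + 2 + 2 = 8

8


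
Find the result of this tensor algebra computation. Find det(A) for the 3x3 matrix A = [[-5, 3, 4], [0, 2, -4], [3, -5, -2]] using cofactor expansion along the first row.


Expanding along the first row, det(A) = a11*M_11 - a12*M_12 + a13*M_13, where M_1j is the (1,j) minor.
Minor M_11 = 2*-2 - -4*-5 = -24
Minor M_12 = 0*-2 - -4*3 = 12
Minor M_13 = 0*-5 - 2*3 = -6
det = -5*(-24) - 3*(12) + 4*(-6)
    = 120 - 36 + -24
    = 60

60


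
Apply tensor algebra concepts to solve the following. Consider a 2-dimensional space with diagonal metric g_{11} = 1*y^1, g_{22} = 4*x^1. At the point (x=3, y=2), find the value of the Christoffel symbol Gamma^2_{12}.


For a diagonal metric, Gamma^k_{ij} = (1/2) g^{kk} (dg_{ik}/dx_j + dg_{jk}/dx_i - dg_{ij}/dx_k).
The metric is diagonal, so g_{ab} = 0 for a != b.
At the given point: g_{11} = 2, g_{22} = 12
g^{22} = 1/12
dg_{12}/dx_2 = 0 (off-diagonal)
dg_{22}/dx_1 = dg_{22}/dx_1 = 4
dg_{12}/dx_2 = 0 (off-diagonal)
Numerator = 0 + 4 - 0 = 4
Gamma^2_{12} = 4 / (2 * 12) = 1/6

1/6


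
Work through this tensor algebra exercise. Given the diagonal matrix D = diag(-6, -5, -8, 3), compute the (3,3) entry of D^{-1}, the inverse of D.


For a diagonal matrix, the inverse has entries (D^{-1})_{ii} = 1/d_{ii}.
The diagonal entries are: d_{11} = -6, d_{22} = -5, d_{33} = -8, d_{44} = 3
We need (D^{-1})_{33} = 1/d_{33} = 1/-8 = -1/8

-1/8


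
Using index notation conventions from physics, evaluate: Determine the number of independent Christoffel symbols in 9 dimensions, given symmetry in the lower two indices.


Christoffel symbols Gamma^k_{ij} are symmetric in i,j, so there are d * d(d+1)/2 independent symbols.
d = 9
d(d+1)/2 = 9 * 10 / 2 = 45
Total = 9 * 45 = 405

405


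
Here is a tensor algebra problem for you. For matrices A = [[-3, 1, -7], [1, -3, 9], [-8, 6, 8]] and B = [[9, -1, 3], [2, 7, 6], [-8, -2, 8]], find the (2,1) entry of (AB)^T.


(AB)^T_{ij} = (AB)_{ji} = sum_k A_{jk} B_{ki}.
For i=2, j=1 we need (AB)_{12}:
A_{11} * B_{12} = -3 * -1 = 3
A_{12} * B_{22} = 1 * 7 = 7
A_{13} * B_{32} = -7 * -2 = 14
Sum = 3 + 7 + 14 = 24

24


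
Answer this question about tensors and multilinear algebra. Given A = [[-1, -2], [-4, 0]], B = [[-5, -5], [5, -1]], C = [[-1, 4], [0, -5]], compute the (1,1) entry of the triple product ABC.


(ABC)_{11} = sum_m (AB)_{1m} C_{m1}. First compute row 1 of AB.
(AB)_{11} = -1*-5 + -2*5 = -5
(AB)_{12} = -1*-5 + -2*-1 = 7
Now contract with column 1 of C:
(AB)_{11} * C_{11} = -5 * -1 = 5
(AB)_{12} * C_{21} = 7 * 0 = 0
(ABC)_{11} = 5 + 0 = 5

5


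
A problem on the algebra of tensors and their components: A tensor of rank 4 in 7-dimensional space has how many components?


The number of components of a rank-r tensor in d dimensions is d^r.
Here d = 7 and r = 4.
7^4 = 2401

2401


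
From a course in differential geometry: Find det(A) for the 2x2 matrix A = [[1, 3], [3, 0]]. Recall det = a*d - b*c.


For a 2x2 matrix [[a, b], [c, d]], det = a*d - b*c.
a = 1, b = 3, c = 3, d = 0
a*d = 1 * 0 = 0
b*c = 3 * 3 = 9
det = 0 - 9 = -9

-9


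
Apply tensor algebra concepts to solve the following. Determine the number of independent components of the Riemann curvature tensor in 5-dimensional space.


The Riemann tensor in d dimensions has d^2(d^2 - 1)/12 independent components.
d = 5, so d^2 = 25
d^2 - 1 = 24
d^2(d^2 - 1) = 25 * 24 = 600
Divide by 12: 600 / 12 = 50

50


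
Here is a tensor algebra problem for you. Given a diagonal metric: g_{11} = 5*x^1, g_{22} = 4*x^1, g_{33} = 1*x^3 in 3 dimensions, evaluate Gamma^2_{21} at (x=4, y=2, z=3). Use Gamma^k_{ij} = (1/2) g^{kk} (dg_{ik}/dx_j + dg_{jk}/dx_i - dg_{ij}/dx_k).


For a diagonal metric, Gamma^k_{ij} = (1/2) g^{kk} (dg_{ik}/dx_j + dg_{jk}/dx_i - dg_{ij}/dx_k).
The metric is diagonal, so g_{ab} = 0 for a != b.
At the given point: g_{11} = 20, g_{22} = 16, g_{33} = 64
g^{22} = 1/16
dg_{22}/dx_1 = dg_{22}/dx_1 = 4
dg_{12}/dx_2 = 0 (off-diagonal)
dg_{21}/dx_2 = 0 (off-diagonal)
Numerator = 4 + 0 - 0 = 4
Gamma^2_{21} = 4 / (2 * 16) = 1/8

1/8


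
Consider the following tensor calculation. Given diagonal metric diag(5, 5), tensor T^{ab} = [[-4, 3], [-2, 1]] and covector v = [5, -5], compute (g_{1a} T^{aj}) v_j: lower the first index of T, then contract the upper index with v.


Step 1: lower the first index. For a diagonal metric, g_{ia} T^{aj} = g_{ii} T^{ij} (no sum on i).
g_{11} = 5
S_1{}^1 = 5 * T^{11} = 5 * -4 = -20
S_1{}^2 = 5 * T^{12} = 5 * 3 = 15
Step 2: contract S_1{}^j with v_j.
S_1{}^1 * v_1 = -20 * 5 = -100
S_1{}^2 * v_2 = 15 * -5 = -75
Result = -100 + -75 = -175

-175


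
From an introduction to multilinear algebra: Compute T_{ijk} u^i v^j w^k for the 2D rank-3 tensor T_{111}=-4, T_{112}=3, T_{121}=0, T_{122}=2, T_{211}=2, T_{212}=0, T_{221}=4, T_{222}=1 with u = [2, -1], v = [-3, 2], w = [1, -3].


S = sum over i,j,k of T_{ijk} u_i v_j w_k. Expanding all 8 terms:
T_{111}*u_1*v_1*w_1 = -4*2*-3*1 = 24  (running total: 24)
T_{112}*u_1*v_1*w_2 = 3*2*-3*-3 = 54  (running total: 78)
T_{121}*u_1*v_2*w_1 = 0*2*2*1 = 0  (running total: 78)
T_{122}*u_1*v_2*w_2 = 2*2*2*-3 = -24  (running total: 54)
T_{211}*u_2*v_1*w_1 = 2*-1*-3*1 = 6  (running total: 60)
T_{212}*u_2*v_1*w_2 = 0*-1*-3*-3 = 0  (running total: 60)
T_{221}*u_2*v_2*w_1 = 4*-1*2*1 = -8  (running total: 52)
T_{222}*u_2*v_2*w_2 = 1*-1*2*-3 = 6  (running total: 58)
S = 58

58


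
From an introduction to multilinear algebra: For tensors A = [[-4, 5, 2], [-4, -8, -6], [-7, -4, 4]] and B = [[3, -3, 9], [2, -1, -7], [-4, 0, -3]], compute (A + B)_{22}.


Tensor addition is component-wise: (A + B)_{ij} = A_{ij} + B_{ij}.
A_{22} = -8
B_{22} = -1
(A + B)_{22} = -8 + -1 = -9

-9


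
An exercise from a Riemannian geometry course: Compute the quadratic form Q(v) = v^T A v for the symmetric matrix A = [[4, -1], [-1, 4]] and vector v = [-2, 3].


First compute Av:
(Av)_1 = 4*-2 + -1*3 = -11
(Av)_2 = -1*-2 + 4*3 = 14
Av = [-11, 14]
Then v^T (Av) = -2*-11 + 3*14
= 22 + 42 = 64

64


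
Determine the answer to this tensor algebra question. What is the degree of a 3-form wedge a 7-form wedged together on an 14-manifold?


The degree of a wedge product is the sum of the degrees of the individual forms.
Degrees: 3, 7
Total degree = 3 + 7 = 10

10


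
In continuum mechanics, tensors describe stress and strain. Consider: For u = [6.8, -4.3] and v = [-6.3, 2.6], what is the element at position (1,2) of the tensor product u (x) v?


The outer product entry T_{ij} = u_i * v_j.
We need i=1, j=2.
u_1 = 6.8, v_2 = 2.6
T_{1,2} = 6.8 * 2.6 = 17.68

17.68


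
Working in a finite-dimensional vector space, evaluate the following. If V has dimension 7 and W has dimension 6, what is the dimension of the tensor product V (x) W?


The dimension of a tensor product is the product of dimensions.
dim(V) = 7, dim(W) = 6
dim(V (x) W) = 7 * 6 = 42

42


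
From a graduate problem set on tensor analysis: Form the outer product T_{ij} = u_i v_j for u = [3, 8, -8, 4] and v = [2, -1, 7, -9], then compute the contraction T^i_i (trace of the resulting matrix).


The outer product gives T_{ij} = u_i v_j.
The trace (contraction) is Tr(T) = sum_i T_{ii} = sum_i u_i v_i.
Diagonal entries:
T_{11} = u_1 * v_1 = 3 * 2 = 6
T_{22} = u_2 * v_2 = 8 * -1 = -8
T_{33} = u_3 * v_3 = -8 * 7 = -56
T_{44} = u_4 * v_4 = 4 * -9 = -36
Tr(T) = 6 + -8 + -56 + -36 = -94

-94


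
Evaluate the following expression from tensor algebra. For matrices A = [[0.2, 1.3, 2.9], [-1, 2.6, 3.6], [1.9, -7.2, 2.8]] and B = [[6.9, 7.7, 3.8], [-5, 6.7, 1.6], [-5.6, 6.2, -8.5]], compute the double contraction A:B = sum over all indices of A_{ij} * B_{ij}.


A:B = sum over all i,j of A_{ij} * B_{ij}.
Row 1: 0.2*6.9=1.38, 1.3*7.7=10.01, 2.9*3.8=11.02 => row sum = 22.41
Row 2: -1*-5=5, 2.6*6.7=17.42, 3.6*1.6=5.76 => row sum = 28.18
Row 3: 1.9*-5.6=-10.64, -7.2*6.2=-44.64, 2.8*-8.5=-23.8 => row sum = -79.08
Total = 22.41 + 28.18 + -79.08 = -28.49

-28.49


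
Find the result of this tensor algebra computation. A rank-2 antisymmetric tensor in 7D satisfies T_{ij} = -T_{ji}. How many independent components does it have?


An antisymmetric rank-2 tensor satisfies A_{ij} = -A_{ji}, so diagonal entries are zero.
The independent components are the upper-triangular entries: C(n, 2) = n(n-1)/2.
n = 7
C(7, 2) = 7 * 6 / 2 = 42 / 2 = 21

21


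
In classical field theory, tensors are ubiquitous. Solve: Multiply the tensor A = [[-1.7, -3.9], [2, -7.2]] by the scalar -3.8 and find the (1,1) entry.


Scalar multiplication: (cA)_{ij} = c * A_{ij}.
c = -3.8
A_{11} = -1.7
(cA)_{11} = -3.8 * -1.7 = 6.46

6.46


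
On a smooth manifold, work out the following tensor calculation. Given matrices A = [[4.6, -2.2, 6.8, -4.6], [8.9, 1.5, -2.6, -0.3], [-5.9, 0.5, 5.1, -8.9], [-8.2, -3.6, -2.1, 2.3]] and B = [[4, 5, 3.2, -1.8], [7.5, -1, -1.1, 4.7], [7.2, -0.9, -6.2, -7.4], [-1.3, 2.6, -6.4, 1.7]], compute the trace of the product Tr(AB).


Tr(AB) = sum_i (AB)_{ii} where (AB)_{ii} = sum_k A_{ik} B_{ki}.
(AB)_{11} = 4.6*4 + -2.2*7.5 + 6.8*7.2 + -4.6*-1.3 = 56.84
(AB)_{22} = 8.9*5 + 1.5*-1 + -2.6*-0.9 + -0.3*2.6 = 44.56
(AB)_{33} = -5.9*3.2 + 0.5*-1.1 + 5.1*-6.2 + -8.9*-6.4 = 5.91
(AB)_{44} = -8.2*-1.8 + -3.6*4.7 + -2.1*-7.4 + 2.3*1.7 = 17.29
Tr(AB) = 56.84 + 44.56 + 5.91 + 17.29 = 124.6

124.6


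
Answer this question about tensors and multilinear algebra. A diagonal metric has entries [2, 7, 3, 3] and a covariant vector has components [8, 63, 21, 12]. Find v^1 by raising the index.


To raise an index with a diagonal metric: v^i = v_i / g_{ii}.
For index 1: v_1 = 8, g_{11} = 2
v^1 = 8 / 2 = 4

4


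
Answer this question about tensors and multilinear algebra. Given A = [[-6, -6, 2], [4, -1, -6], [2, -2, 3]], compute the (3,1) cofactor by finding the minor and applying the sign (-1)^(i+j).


To find cofactor C_{31}, delete row 3 and column 1.
The resulting 2x2 submatrix is: [[-6, 2], [-1, -6]]
Minor M_{31} = -6*-6 - 2*-1
  = 36 - -2 = 38
Sign = (-1)^(3+1) = (-1)^4 = 1
Cofactor C_{31} = 1 * 38 = 38

38


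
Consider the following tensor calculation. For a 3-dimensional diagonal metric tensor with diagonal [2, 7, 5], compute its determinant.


For a diagonal metric, the determinant is the product of diagonal entries.
Diagonal entries: 2, 7, 5
det(g) = 2 * 7 * 5 = 70

70


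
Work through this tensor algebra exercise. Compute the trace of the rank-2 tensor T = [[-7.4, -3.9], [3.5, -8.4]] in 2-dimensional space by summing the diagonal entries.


The contraction (trace) of a rank-2 tensor is the sum of its diagonal elements.
Diagonal entries: A[1,1] = -7.4, A[2,2] = -8.4
Tr(A) = -7.4 + -8.4 = -15.8

-15.8


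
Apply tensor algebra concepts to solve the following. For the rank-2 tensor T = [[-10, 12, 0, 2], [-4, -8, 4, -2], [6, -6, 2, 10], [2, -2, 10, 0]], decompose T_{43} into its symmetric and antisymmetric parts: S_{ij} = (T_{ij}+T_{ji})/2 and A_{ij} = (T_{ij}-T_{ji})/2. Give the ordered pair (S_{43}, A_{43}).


T_{43} = 10
T_{34} = 10
S_{43} = (10 + 10)/2 = 20/2 = 10
A_{43} = (10 - 10)/2 = 0/2 = 0
Check: S + A = 10 + 0 = 10 = T_{43}.

(10, 0)


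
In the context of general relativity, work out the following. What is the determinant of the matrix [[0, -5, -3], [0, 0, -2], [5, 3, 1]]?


Expanding along the first row, det(A) = a11*M_11 - a12*M_12 + a13*M_13, where M_1j is the (1,j) minor.
Minor M_11 = 0*1 - -2*3 = 6
Minor M_12 = 0*1 - -2*5 = 10
Minor M_13 = 0*3 - 0*5 = 0
det = 0*(6) - -5*(10) + -3*(0)
    = 0 - -50 + 0
    = 50

50


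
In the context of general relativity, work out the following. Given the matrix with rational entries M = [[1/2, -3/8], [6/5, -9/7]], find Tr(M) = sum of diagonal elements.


The trace is the sum of diagonal entries.
Diagonal: M[1,1] = 1/2, M[2,2] = -9/7
Tr(M) = 1/2 + -9/7
Computing step by step:
After adding M[1,1]: 1/2
After adding M[2,2]: -11/14
Tr(M) = -11/14

-11/14


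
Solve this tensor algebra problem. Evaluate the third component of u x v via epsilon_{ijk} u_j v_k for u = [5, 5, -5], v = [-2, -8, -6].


(u x v)_3 = sum_{j,k} epsilon_{3jk} u_j v_k. Only permutations of (1,2,3) contribute; the two non-zero terms are:
eps_{312} u_1 v_2 = 1 * 5 * -8 = -40
eps_{321} u_2 v_1 = -1 * 5 * -2 = 10
(u x v)_3 = -30

-30


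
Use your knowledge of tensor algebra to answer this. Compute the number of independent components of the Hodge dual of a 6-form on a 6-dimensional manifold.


The Hodge dual of a p-form on an n-dimensional manifold is an (n-p)-form.
n = 6, p = 6, so dual degree = 6 - 6 = 0
The number of components is C(n, n-p) = C(6, 0) = 1

1


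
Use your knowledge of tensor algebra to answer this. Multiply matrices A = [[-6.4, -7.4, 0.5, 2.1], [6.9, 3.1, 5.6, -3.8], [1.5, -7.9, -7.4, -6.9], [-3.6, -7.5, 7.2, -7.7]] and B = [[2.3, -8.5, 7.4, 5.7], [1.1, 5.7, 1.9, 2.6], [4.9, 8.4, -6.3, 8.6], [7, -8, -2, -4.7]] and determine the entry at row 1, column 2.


(AB)_{ij} = sum_k A_{ik} B_{kj}.
For i=1, j=2:
A_{11} * B_{12} = -6.4 * -8.5 = 54.4
A_{12} * B_{22} = -7.4 * 5.7 = -42.18
A_{13} * B_{32} = 0.5 * 8.4 = 4.2
A_{14} * B_{42} = 2.1 * -8 = -16.8
Sum = 54.4 + -42.18 + 4.2 + -16.8 = -0.38

-0.38


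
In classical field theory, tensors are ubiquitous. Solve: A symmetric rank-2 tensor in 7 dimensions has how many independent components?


A symmetric rank-2 tensor in d dimensions has d(d+1)/2 independent components.
d = 7
d(d+1)/2 = 7 * 8 / 2 = 56 / 2 = 28

28


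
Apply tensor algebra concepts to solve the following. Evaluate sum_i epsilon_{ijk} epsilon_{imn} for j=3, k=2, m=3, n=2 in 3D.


Using the identity: epsilon_{ijk} epsilon_{imn} = delta_{jm} delta_{kn} - delta_{jn} delta_{km}.
delta_{33} = 1
delta_{22} = 1
delta_{32} = 0
delta_{23} = 0
Result = 1 * 1 - 0 * 0 = 1 - 0 = 1

1


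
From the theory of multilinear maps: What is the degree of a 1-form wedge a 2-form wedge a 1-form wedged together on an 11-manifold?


The degree of a wedge product is the sum of the degrees of the individual forms.
Degrees: 1, 2, 1
Total degree = 1 + 2 + 1 = 4

4


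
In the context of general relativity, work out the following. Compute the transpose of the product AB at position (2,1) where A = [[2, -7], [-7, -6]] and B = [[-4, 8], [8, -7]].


(AB)^T_{ij} = (AB)_{ji} = sum_k A_{jk} B_{ki}.
For i=2, j=1 we need (AB)_{12}:
A_{11} * B_{12} = 2 * 8 = 16
A_{12} * B_{22} = -7 * -7 = 49
Sum = 16 + 49 = 65

65


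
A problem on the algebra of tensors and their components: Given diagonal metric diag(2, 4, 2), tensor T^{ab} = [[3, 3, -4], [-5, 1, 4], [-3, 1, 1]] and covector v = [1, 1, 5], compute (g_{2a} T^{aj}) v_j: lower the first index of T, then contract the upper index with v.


Step 1: lower the first index. For a diagonal metric, g_{ia} T^{aj} = g_{ii} T^{ij} (no sum on i).
g_{22} = 4
S_2{}^1 = 4 * T^{21} = 4 * -5 = -20
S_2{}^2 = 4 * T^{22} = 4 * 1 = 4
S_2{}^3 = 4 * T^{23} = 4 * 4 = 16
Step 2: contract S_2{}^j with v_j.
S_2{}^1 * v_1 = -20 * 1 = -20
S_2{}^2 * v_2 = 4 * 1 = 4
S_2{}^3 * v_3 = 16 * 5 = 80
Result = -20 + 4 + 80 = 64

64


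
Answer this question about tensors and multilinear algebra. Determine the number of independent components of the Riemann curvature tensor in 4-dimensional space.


The Riemann tensor in d dimensions has d^2(d^2 - 1)/12 independent components.
d = 4, so d^2 = 16
d^2 - 1 = 15
d^2(d^2 - 1) = 16 * 15 = 240
Divide by 12: 240 / 12 = 20

20


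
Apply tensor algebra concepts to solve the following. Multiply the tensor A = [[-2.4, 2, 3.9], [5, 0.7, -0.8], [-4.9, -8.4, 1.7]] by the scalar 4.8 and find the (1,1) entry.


Scalar multiplication: (cA)_{ij} = c * A_{ij}.
c = 4.8
A_{11} = -2.4
(cA)_{11} = 4.8 * -2.4 = -11.52

-11.52


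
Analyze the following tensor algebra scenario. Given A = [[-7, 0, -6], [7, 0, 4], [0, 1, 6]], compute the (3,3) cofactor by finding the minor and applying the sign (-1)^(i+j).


To find cofactor C_{33}, delete row 3 and column 3.
The resulting 2x2 submatrix is: [[-7, 0], [7, 0]]
Minor M_{33} = -7*0 - 0*7
  = 0 - 0 = 0
Sign = (-1)^(3+3) = (-1)^6 = 1
Cofactor C_{33} = 1 * 0 = 0

0


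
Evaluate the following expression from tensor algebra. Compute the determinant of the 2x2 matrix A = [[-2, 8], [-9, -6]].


For a 2x2 matrix [[a, b], [c, d]], det = a*d - b*c.
a = -2, b = 8, c = -9, d = -6
a*d = -2 * -6 = 12
b*c = 8 * -9 = -72
det = 12 - -72 = 84

84


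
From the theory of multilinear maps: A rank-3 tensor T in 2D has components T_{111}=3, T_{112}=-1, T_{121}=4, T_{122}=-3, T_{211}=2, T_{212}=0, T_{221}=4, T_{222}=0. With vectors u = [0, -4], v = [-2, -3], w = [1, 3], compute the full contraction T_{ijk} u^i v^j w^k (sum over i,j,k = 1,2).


S = sum over i,j,k of T_{ijk} u_i v_j w_k. Expanding all 8 terms:
T_{111}*u_1*v_1*w_1 = 3*0*-2*1 = 0  (running total: 0)
T_{112}*u_1*v_1*w_2 = -1*0*-2*3 = 0  (running total: 0)
T_{121}*u_1*v_2*w_1 = 4*0*-3*1 = 0  (running total: 0)
T_{122}*u_1*v_2*w_2 = -3*0*-3*3 = 0  (running total: 0)
T_{211}*u_2*v_1*w_1 = 2*-4*-2*1 = 16  (running total: 16)
T_{212}*u_2*v_1*w_2 = 0*-4*-2*3 = 0  (running total: 16)
T_{221}*u_2*v_2*w_1 = 4*-4*-3*1 = 48  (running total: 64)
T_{222}*u_2*v_2*w_2 = 0*-4*-3*3 = 0  (running total: 64)
S = 64

64


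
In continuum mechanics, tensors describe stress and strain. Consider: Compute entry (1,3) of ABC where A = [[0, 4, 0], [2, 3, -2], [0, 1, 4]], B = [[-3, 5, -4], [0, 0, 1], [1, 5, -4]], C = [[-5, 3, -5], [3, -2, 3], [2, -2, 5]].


(ABC)_{13} = sum_m (AB)_{1m} C_{m3}. First compute row 1 of AB.
(AB)_{11} = 0*-3 + 4*0 + 0*1 = 0
(AB)_{12} = 0*5 + 4*0 + 0*5 = 0
(AB)_{13} = 0*-4 + 4*1 + 0*-4 = 4
Now contract with column 3 of C:
(AB)_{11} * C_{13} = 0 * -5 = 0
(AB)_{12} * C_{23} = 0 * 3 = 0
(AB)_{13} * C_{33} = 4 * 5 = 20
(ABC)_{13} = 0 + 0 + 20 = 20

20


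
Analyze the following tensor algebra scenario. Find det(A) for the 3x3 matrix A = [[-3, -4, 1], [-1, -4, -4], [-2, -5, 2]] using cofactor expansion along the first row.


Expanding along the first row, det(A) = a11*M_11 - a12*M_12 + a13*M_13, where M_1j is the (1,j) minor.
Minor M_11 = -4*2 - -4*-5 = -28
Minor M_12 = -1*2 - -4*-2 = -10
Minor M_13 = -1*-5 - -4*-2 = -3
det = -3*(-28) - -4*(-10) + 1*(-3)
    = 84 - 40 + -3
    = 41

41


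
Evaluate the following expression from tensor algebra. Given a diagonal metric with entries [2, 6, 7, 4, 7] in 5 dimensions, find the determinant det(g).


For a diagonal metric, the determinant is the product of diagonal entries.
Diagonal entries: 2, 6, 7, 4, 7
det(g) = 2 * 6 * 7 * 4 * 7 = 2352

2352


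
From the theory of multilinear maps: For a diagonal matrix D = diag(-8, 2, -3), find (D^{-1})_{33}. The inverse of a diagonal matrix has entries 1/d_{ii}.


For a diagonal matrix, the inverse has entries (D^{-1})_{ii} = 1/d_{ii}.
The diagonal entries are: d_{11} = -8, d_{22} = 2, d_{33} = -3
We need (D^{-1})_{33} = 1/d_{33} = 1/-3 = -1/3

-1/3


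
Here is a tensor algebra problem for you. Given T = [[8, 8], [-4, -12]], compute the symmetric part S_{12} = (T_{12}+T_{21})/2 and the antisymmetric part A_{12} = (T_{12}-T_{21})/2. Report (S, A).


T_{12} = 8
T_{21} = -4
S_{12} = (8 + -4)/2 = 4/2 = 2
A_{12} = (8 - -4)/2 = 12/2 = 6
Check: S + A = 2 + 6 = 8 = T_{12}.

(2, 6)


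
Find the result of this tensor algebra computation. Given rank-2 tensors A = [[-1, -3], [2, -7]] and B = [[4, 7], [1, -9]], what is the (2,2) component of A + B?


Tensor addition is component-wise: (A + B)_{ij} = A_{ij} + B_{ij}.
A_{22} = -7
B_{22} = -9
(A + B)_{22} = -7 + -9 = -16

-16


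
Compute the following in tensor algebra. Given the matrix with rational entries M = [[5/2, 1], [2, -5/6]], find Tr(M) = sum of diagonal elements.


The trace is the sum of diagonal entries.
Diagonal: M[1,1] = 5/2, M[2,2] = -5/6
Tr(M) = 5/2 + -5/6
Computing step by step:
After adding M[1,1]: 5/2
After adding M[2,2]: 5/3
Tr(M) = 5/3

5/3


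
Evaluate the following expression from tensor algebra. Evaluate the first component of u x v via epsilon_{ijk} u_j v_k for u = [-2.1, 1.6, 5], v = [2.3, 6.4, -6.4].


(u x v)_1 = sum_{j,k} epsilon_{1jk} u_j v_k. Only permutations of (1,2,3) contribute; the two non-zero terms are:
eps_{123} u_2 v_3 = 1 * 1.6 * -6.4 = -10.24
eps_{132} u_3 v_2 = -1 * 5 * 6.4 = -32
(u x v)_1 = -42.24

-42.24


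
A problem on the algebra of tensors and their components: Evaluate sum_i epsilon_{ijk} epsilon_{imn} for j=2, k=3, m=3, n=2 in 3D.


Using the identity: epsilon_{ijk} epsilon_{imn} = delta_{jm} delta_{kn} - delta_{jn} delta_{km}.
delta_{23} = 0
delta_{32} = 0
delta_{22} = 1
delta_{33} = 1
Result = 0 * 0 - 1 * 1 = 0 - 1 = -1

-1


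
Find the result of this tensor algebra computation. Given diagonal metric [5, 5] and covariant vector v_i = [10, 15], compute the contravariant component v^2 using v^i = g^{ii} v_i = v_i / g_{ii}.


To raise an index with a diagonal metric: v^i = v_i / g_{ii}.
For index 2: v_2 = 15, g_{22} = 5
v^2 = 15 / 5 = 3

3


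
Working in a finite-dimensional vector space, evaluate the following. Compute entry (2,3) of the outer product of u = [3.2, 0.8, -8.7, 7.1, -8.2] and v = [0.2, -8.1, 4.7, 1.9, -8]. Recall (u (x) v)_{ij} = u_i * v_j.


The outer product entry T_{ij} = u_i * v_j.
We need i=2, j=3.
u_2 = 0.8, v_3 = 4.7
T_{2,3} = 0.8 * 4.7 = 3.76

3.76


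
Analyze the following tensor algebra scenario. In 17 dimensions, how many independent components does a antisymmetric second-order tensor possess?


A antisymmetric rank-2 tensor in d dimensions has d(d-1)/2 independent components.
d = 17
d(d-1)/2 = 17 * 16 / 2 = 272 / 2 = 136

136


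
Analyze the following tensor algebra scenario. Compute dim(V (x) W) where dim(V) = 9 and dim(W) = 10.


The dimension of a tensor product is the product of dimensions.
dim(V) = 9, dim(W) = 10
dim(V (x) W) = 9 * 10 = 90

90


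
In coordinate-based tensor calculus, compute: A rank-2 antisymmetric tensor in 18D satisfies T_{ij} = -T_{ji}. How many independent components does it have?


An antisymmetric rank-2 tensor satisfies A_{ij} = -A_{ji}, so diagonal entries are zero.
The independent components are the upper-triangular entries: C(n, 2) = n(n-1)/2.
n = 18
C(18, 2) = 18 * 17 / 2 = 306 / 2 = 153

153


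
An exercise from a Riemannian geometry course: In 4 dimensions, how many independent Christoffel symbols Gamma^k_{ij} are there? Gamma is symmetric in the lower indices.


Christoffel symbols Gamma^k_{ij} are symmetric in i,j, so there are d * d(d+1)/2 independent symbols.
d = 4
d(d+1)/2 = 4 * 5 / 2 = 10
Total = 4 * 10 = 40

40


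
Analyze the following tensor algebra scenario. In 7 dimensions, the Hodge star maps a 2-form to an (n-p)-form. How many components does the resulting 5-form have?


The Hodge dual of a p-form on an n-dimensional manifold is an (n-p)-form.
n = 7, p = 2, so dual degree = 7 - 2 = 5
The number of components is C(n, n-p) = C(7, 5) = 21

21


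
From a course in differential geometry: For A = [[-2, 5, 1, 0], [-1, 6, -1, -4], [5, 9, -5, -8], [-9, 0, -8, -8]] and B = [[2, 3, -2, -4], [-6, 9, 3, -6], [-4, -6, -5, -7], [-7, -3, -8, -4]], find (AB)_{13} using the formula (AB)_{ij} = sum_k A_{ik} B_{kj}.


(AB)_{ij} = sum_k A_{ik} B_{kj}.
For i=1, j=3:
A_{11} * B_{13} = -2 * -2 = 4
A_{12} * B_{23} = 5 * 3 = 15
A_{13} * B_{33} = 1 * -5 = -5
A_{14} * B_{43} = 0 * -8 = 0
Sum = 4 + 15 + -5 + 0 = 14

14


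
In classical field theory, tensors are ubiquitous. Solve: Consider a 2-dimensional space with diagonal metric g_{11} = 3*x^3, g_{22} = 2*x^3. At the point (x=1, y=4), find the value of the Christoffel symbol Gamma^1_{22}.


For a diagonal metric, Gamma^k_{ij} = (1/2) g^{kk} (dg_{ik}/dx_j + dg_{jk}/dx_i - dg_{ij}/dx_k).
The metric is diagonal, so g_{ab} = 0 for a != b.
At the given point: g_{11} = 3, g_{22} = 2
g^{11} = 1/3
dg_{21}/dx_2 = 0 (off-diagonal)
dg_{21}/dx_2 = 0 (off-diagonal)
dg_{22}/dx_1 = dg_{22}/dx_1 = 6
Numerator = 0 + 0 - 6 = -6
Gamma^1_{22} = -6 / (2 * 3) = -1

-1


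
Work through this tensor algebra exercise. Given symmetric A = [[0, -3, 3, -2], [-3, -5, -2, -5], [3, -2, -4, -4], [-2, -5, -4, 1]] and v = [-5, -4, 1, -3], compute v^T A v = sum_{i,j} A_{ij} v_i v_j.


First compute Av:
(Av)_1 = 0*-5 + -3*-4 + 3*1 + -2*-3 = 21
(Av)_2 = -3*-5 + -5*-4 + -2*1 + -5*-3 = 48
(Av)_3 = 3*-5 + -2*-4 + -4*1 + -4*-3 = 1
(Av)_4 = -2*-5 + -5*-4 + -4*1 + 1*-3 = 23
Av = [21, 48, 1, 23]
Then v^T (Av) = -5*21 + -4*48 + 1*1 + -3*23
= -105 + -192 + 1 + -69 = -365

-365


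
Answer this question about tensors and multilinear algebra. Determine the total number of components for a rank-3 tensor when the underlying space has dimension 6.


The number of components of a rank-r tensor in d dimensions is d^r.
Here d = 6 and r = 3.
6^3 = 216

216


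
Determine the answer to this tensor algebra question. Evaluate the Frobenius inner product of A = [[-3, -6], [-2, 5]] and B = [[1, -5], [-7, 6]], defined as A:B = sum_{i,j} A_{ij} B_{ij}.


A:B = sum over all i,j of A_{ij} * B_{ij}.
Row 1: -3*1=-3, -6*-5=30 => row sum = 27
Row 2: -2*-7=14, 5*6=30 => row sum = 44
Total = 27 + 44 = 71

71


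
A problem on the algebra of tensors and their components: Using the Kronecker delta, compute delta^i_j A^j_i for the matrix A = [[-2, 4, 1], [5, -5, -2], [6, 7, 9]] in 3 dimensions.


The contraction (trace) of a rank-2 tensor is the sum of its diagonal elements.
Diagonal entries: A[1,1] = -2, A[2,2] = -5, A[3,3] = 9
Tr(A) = -2 + -5 + 9 = 2

2


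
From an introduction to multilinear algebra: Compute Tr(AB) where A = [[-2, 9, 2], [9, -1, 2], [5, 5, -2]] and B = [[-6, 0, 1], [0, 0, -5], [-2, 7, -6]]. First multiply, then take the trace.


Tr(AB) = sum_i (AB)_{ii} where (AB)_{ii} = sum_k A_{ik} B_{ki}.
(AB)_{11} = -2*-6 + 9*0 + 2*-2 = 8
(AB)_{22} = 9*0 + -1*0 + 2*7 = 14
(AB)_{33} = 5*1 + 5*-5 + -2*-6 = -8
Tr(AB) = 8 + 14 + -8 = 14

14


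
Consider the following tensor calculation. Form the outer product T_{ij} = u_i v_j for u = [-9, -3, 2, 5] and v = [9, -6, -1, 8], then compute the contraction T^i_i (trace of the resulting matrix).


The outer product gives T_{ij} = u_i v_j.
The trace (contraction) is Tr(T) = sum_i T_{ii} = sum_i u_i v_i.
Diagonal entries:
T_{11} = u_1 * v_1 = -9 * 9 = -81
T_{22} = u_2 * v_2 = -3 * -6 = 18
T_{33} = u_3 * v_3 = 2 * -1 = -2
T_{44} = u_4 * v_4 = 5 * 8 = 40
Tr(T) = -81 + 18 + -2 + 40 = -25

-25


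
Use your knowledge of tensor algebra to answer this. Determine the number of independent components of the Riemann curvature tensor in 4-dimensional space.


The Riemann tensor in d dimensions has d^2(d^2 - 1)/12 independent components.
d = 4, so d^2 = 16
d^2 - 1 = 15
d^2(d^2 - 1) = 16 * 15 = 240
Divide by 12: 240 / 12 = 20

20


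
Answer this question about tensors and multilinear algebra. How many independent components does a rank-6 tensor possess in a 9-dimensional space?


The number of components of a rank-r tensor in d dimensions is d^r.
Here d = 9 and r = 6.
9^6 = 531441

531441


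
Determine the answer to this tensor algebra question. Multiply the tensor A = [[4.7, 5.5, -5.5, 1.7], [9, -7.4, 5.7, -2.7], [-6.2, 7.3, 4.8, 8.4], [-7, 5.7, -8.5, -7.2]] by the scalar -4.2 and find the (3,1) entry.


Scalar multiplication: (cA)_{ij} = c * A_{ij}.
c = -4.2
A_{31} = -6.2
(cA)_{31} = -4.2 * -6.2 = 26.04

26.04


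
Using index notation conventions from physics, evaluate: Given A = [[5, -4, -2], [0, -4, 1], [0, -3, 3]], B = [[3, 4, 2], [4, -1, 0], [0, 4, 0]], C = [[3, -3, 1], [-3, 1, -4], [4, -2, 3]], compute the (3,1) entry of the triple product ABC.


(ABC)_{31} = sum_m (AB)_{3m} C_{m1}. First compute row 3 of AB.
(AB)_{31} = 0*3 + -3*4 + 3*0 = -12
(AB)_{32} = 0*4 + -3*-1 + 3*4 = 15
(AB)_{33} = 0*2 + -3*0 + 3*0 = 0
Now contract with column 1 of C:
(AB)_{31} * C_{11} = -12 * 3 = -36
(AB)_{32} * C_{21} = 15 * -3 = -45
(AB)_{33} * C_{31} = 0 * 4 = 0
(ABC)_{31} = -36 + -45 + 0 = -81

-81


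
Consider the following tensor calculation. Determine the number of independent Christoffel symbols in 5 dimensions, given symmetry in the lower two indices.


Christoffel symbols Gamma^k_{ij} are symmetric in i,j, so there are d * d(d+1)/2 independent symbols.
d = 5
d(d+1)/2 = 5 * 6 / 2 = 15
Total = 5 * 15 = 75

75


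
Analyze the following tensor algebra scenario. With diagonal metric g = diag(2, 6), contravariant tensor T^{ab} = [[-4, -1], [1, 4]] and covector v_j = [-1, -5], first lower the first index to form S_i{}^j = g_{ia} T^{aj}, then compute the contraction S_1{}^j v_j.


Step 1: lower the first index. For a diagonal metric, g_{ia} T^{aj} = g_{ii} T^{ij} (no sum on i).
g_{11} = 2
S_1{}^1 = 2 * T^{11} = 2 * -4 = -8
S_1{}^2 = 2 * T^{12} = 2 * -1 = -2
Step 2: contract S_1{}^j with v_j.
S_1{}^1 * v_1 = -8 * -1 = 8
S_1{}^2 * v_2 = -2 * -5 = 10
Result = 8 + 10 = 18

18


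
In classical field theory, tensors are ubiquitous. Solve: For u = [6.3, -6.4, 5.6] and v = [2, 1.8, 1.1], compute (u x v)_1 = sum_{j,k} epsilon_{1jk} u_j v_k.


(u x v)_1 = sum_{j,k} epsilon_{1jk} u_j v_k. Only permutations of (1,2,3) contribute; the two non-zero terms are:
eps_{123} u_2 v_3 = 1 * -6.4 * 1.1 = -7.04
eps_{132} u_3 v_2 = -1 * 5.6 * 1.8 = -10.08
(u x v)_1 = -17.12

-17.12


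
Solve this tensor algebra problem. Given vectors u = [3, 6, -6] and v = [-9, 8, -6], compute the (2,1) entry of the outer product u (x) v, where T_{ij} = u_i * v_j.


The outer product entry T_{ij} = u_i * v_j.
We need i=2, j=1.
u_2 = 6, v_1 = -9
T_{2,1} = 6 * -9 = -54

-54


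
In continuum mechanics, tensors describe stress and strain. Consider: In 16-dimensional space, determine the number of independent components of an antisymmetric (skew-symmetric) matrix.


An antisymmetric rank-2 tensor satisfies A_{ij} = -A_{ji}, so diagonal entries are zero.
The independent components are the upper-triangular entries: C(n, 2) = n(n-1)/2.
n = 16
C(16, 2) = 16 * 15 / 2 = 240 / 2 = 120

120


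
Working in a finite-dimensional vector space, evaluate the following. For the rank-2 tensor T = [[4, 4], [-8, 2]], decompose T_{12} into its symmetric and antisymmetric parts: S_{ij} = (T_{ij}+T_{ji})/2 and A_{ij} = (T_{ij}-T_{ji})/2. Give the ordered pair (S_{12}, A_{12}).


T_{12} = 4
T_{21} = -8
S_{12} = (4 + -8)/2 = -4/2 = -2
A_{12} = (4 - -8)/2 = 12/2 = 6
Check: S + A = -2 + 6 = 4 = T_{12}.

(-2, 6)


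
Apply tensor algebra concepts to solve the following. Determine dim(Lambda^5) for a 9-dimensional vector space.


The dimension of the space of p-forms on an n-dimensional space is C(n, p).
n = 9, p = 5
C(9, 5) = 9! / (5! * 4!) = 126

126


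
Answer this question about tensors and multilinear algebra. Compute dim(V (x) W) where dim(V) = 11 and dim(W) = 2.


The dimension of a tensor product is the product of dimensions.
dim(V) = 11, dim(W) = 2
dim(V (x) W) = 11 * 2 = 22

22


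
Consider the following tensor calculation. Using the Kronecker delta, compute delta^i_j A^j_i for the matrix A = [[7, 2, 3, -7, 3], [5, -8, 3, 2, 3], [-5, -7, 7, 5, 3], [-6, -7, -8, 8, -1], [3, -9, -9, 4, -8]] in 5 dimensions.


The contraction (trace) of a rank-2 tensor is the sum of its diagonal elements.
Diagonal entries: A[1,1] = 7, A[2,2] = -8, A[3,3] = 7, A[4,4] = 8, A[5,5] = -8
Tr(A) = 7 + -8 + 7 + 8 + -8 = 6

6


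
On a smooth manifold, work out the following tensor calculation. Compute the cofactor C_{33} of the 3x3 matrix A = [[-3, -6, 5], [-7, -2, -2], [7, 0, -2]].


To find cofactor C_{33}, delete row 3 and column 3.
The resulting 2x2 submatrix is: [[-3, -6], [-7, -2]]
Minor M_{33} = -3*-2 - -6*-7
  = 6 - 42 = -36
Sign = (-1)^(3+3) = (-1)^6 = 1
Cofactor C_{33} = 1 * -36 = -36

-36


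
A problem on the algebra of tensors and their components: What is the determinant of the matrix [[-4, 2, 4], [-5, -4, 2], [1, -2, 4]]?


Expanding along the first row, det(A) = a11*M_11 - a12*M_12 + a13*M_13, where M_1j is the (1,j) minor.
Minor M_11 = -4*4 - 2*-2 = -12
Minor M_12 = -5*4 - 2*1 = -22
Minor M_13 = -5*-2 - -4*1 = 14
det = -4*(-12) - 2*(-22) + 4*(14)
    = 48 - -44 + 56
    = 148

148


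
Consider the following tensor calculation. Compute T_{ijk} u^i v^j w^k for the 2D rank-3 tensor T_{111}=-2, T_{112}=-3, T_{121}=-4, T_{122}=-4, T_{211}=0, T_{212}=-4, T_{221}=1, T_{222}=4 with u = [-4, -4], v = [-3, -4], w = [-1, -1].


S = sum over i,j,k of T_{ijk} u_i v_j w_k. Expanding all 8 terms:
T_{111}*u_1*v_1*w_1 = -2*-4*-3*-1 = 24  (running total: 24)
T_{112}*u_1*v_1*w_2 = -3*-4*-3*-1 = 36  (running total: 60)
T_{121}*u_1*v_2*w_1 = -4*-4*-4*-1 = 64  (running total: 124)
T_{122}*u_1*v_2*w_2 = -4*-4*-4*-1 = 64  (running total: 188)
T_{211}*u_2*v_1*w_1 = 0*-4*-3*-1 = 0  (running total: 188)
T_{212}*u_2*v_1*w_2 = -4*-4*-3*-1 = 48  (running total: 236)
T_{221}*u_2*v_2*w_1 = 1*-4*-4*-1 = -16  (running total: 220)
T_{222}*u_2*v_2*w_2 = 4*-4*-4*-1 = -64  (running total: 156)
S = 156

156


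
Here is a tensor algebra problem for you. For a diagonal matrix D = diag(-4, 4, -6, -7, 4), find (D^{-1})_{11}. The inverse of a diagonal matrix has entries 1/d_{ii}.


For a diagonal matrix, the inverse has entries (D^{-1})_{ii} = 1/d_{ii}.
The diagonal entries are: d_{11} = -4, d_{22} = 4, d_{33} = -6, d_{44} = -7, d_{55} = 4
We need (D^{-1})_{11} = 1/d_{11} = 1/-4 = -1/4

-1/4
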